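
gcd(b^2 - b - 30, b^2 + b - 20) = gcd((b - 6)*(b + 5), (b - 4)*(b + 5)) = b + 5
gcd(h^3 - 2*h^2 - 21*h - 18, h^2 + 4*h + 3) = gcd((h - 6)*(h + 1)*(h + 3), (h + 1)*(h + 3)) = h^2 + 4*h + 3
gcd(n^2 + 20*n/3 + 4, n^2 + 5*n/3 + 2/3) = n + 2/3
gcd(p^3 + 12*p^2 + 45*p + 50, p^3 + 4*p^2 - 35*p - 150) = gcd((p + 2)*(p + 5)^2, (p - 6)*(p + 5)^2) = p^2 + 10*p + 25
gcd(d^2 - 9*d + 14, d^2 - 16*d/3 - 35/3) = d - 7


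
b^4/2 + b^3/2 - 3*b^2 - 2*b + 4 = (b/2 + 1)*(b - 2)*(b - 1)*(b + 2)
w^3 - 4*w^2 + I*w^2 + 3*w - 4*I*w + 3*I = (w - 3)*(w - 1)*(w + I)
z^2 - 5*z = z*(z - 5)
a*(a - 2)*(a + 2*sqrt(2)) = a^3 - 2*a^2 + 2*sqrt(2)*a^2 - 4*sqrt(2)*a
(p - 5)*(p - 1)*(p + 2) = p^3 - 4*p^2 - 7*p + 10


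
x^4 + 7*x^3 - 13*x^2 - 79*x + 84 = (x - 3)*(x - 1)*(x + 4)*(x + 7)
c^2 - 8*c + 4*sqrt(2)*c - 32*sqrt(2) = (c - 8)*(c + 4*sqrt(2))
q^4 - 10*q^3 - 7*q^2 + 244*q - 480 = (q - 8)*(q - 4)*(q - 3)*(q + 5)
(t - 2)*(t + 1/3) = t^2 - 5*t/3 - 2/3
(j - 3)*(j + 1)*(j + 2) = j^3 - 7*j - 6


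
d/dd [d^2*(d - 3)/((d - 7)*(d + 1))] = d*(d^3 - 12*d^2 - 3*d + 42)/(d^4 - 12*d^3 + 22*d^2 + 84*d + 49)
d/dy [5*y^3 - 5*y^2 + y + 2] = 15*y^2 - 10*y + 1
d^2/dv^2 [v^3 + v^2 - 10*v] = 6*v + 2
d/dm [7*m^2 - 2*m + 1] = 14*m - 2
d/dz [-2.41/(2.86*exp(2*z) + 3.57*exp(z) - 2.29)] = (13.7852*exp(z) + 8.6037)*exp(z)/(2.86*exp(2*z) + 3.57*exp(z) - 2.29)^2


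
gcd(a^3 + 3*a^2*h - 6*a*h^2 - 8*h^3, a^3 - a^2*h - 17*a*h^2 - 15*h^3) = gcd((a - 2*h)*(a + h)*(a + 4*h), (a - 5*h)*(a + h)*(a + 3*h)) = a + h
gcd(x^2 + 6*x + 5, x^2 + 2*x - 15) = x + 5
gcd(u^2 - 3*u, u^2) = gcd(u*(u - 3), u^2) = u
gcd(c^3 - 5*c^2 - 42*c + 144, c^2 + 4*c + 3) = 1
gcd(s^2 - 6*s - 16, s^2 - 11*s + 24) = s - 8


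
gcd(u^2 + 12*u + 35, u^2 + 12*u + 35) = u^2 + 12*u + 35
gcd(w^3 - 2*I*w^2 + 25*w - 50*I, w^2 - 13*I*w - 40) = w - 5*I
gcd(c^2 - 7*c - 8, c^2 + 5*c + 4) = c + 1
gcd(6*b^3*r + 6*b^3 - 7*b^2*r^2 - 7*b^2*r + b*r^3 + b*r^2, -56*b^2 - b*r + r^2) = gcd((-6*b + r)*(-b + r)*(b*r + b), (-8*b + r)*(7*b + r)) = 1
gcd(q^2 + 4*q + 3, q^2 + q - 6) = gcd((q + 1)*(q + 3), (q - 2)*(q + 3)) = q + 3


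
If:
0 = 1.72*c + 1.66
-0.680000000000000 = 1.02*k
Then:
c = -0.97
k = -0.67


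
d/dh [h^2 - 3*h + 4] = 2*h - 3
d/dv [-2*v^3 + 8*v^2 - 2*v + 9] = -6*v^2 + 16*v - 2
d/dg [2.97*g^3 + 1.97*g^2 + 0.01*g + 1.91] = 8.91*g^2 + 3.94*g + 0.01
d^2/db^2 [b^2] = 2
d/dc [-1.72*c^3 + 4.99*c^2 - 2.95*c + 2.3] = -5.16*c^2 + 9.98*c - 2.95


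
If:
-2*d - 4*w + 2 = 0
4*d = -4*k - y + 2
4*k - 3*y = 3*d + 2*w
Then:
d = 1/6 - 2*y/3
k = 5*y/12 + 1/3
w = y/3 + 5/12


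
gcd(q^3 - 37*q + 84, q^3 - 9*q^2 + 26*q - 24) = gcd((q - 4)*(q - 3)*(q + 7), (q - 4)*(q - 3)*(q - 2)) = q^2 - 7*q + 12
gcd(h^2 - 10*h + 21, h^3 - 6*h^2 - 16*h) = 1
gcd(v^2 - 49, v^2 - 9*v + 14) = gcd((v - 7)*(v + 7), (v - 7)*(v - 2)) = v - 7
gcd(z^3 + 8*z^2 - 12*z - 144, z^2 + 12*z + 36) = z^2 + 12*z + 36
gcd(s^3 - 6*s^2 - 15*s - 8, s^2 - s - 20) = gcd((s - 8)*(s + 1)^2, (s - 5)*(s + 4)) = 1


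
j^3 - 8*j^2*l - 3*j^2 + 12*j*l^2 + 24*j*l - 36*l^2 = (j - 3)*(j - 6*l)*(j - 2*l)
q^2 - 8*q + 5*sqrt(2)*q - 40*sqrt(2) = (q - 8)*(q + 5*sqrt(2))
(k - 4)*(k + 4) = k^2 - 16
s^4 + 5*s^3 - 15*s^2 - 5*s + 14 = (s - 2)*(s - 1)*(s + 1)*(s + 7)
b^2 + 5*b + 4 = (b + 1)*(b + 4)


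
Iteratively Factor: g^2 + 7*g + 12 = (g + 4)*(g + 3)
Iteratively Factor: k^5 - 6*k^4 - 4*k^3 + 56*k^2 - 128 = (k + 2)*(k^4 - 8*k^3 + 12*k^2 + 32*k - 64) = (k - 4)*(k + 2)*(k^3 - 4*k^2 - 4*k + 16) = (k - 4)*(k - 2)*(k + 2)*(k^2 - 2*k - 8) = (k - 4)*(k - 2)*(k + 2)^2*(k - 4)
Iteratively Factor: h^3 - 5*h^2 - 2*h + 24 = (h - 3)*(h^2 - 2*h - 8) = (h - 4)*(h - 3)*(h + 2)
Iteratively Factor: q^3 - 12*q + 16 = (q - 2)*(q^2 + 2*q - 8) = (q - 2)^2*(q + 4)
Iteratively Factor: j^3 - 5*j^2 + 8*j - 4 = (j - 2)*(j^2 - 3*j + 2) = (j - 2)^2*(j - 1)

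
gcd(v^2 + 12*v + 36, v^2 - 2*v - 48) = v + 6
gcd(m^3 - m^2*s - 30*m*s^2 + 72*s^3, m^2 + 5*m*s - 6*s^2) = m + 6*s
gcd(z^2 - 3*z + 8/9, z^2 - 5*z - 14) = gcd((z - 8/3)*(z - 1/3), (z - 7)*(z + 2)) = 1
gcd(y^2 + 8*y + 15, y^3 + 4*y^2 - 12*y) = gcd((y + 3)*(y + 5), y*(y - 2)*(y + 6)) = 1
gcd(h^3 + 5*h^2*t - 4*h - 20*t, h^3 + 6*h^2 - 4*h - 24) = h^2 - 4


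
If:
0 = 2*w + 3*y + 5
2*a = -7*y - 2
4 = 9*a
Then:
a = 4/9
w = -79/42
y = -26/63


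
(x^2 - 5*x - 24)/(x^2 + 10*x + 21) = (x - 8)/(x + 7)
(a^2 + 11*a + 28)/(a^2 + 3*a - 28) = (a + 4)/(a - 4)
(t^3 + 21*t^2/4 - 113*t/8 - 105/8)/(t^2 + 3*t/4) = t + 9/2 - 35/(2*t)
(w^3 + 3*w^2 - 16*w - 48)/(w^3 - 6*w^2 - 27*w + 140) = (w^2 + 7*w + 12)/(w^2 - 2*w - 35)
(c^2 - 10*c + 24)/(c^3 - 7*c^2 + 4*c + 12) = (c - 4)/(c^2 - c - 2)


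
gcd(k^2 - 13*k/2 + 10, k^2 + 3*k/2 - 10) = k - 5/2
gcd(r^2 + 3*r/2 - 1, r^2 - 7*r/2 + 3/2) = r - 1/2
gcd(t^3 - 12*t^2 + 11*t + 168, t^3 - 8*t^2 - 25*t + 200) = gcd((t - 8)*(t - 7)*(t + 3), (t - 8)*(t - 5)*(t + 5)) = t - 8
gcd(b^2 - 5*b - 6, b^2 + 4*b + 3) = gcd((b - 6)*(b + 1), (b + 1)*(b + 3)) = b + 1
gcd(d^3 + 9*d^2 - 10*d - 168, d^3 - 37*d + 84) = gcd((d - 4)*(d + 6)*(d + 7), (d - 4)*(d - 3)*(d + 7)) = d^2 + 3*d - 28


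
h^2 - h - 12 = (h - 4)*(h + 3)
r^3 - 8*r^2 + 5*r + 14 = (r - 7)*(r - 2)*(r + 1)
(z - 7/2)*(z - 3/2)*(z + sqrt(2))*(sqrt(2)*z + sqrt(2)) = sqrt(2)*z^4 - 4*sqrt(2)*z^3 + 2*z^3 - 8*z^2 + sqrt(2)*z^2/4 + z/2 + 21*sqrt(2)*z/4 + 21/2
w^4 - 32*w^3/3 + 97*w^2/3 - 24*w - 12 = (w - 6)*(w - 3)*(w - 2)*(w + 1/3)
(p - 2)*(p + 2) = p^2 - 4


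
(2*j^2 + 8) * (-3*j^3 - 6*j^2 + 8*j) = -6*j^5 - 12*j^4 - 8*j^3 - 48*j^2 + 64*j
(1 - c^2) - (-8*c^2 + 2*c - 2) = 7*c^2 - 2*c + 3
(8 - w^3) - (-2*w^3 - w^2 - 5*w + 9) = w^3 + w^2 + 5*w - 1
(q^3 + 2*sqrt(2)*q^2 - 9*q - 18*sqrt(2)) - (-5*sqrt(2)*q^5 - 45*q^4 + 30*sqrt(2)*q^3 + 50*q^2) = 5*sqrt(2)*q^5 + 45*q^4 - 30*sqrt(2)*q^3 + q^3 - 50*q^2 + 2*sqrt(2)*q^2 - 9*q - 18*sqrt(2)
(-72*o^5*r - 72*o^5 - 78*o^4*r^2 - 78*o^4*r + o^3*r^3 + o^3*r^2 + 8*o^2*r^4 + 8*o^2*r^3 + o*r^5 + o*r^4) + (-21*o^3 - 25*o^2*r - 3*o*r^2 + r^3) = -72*o^5*r - 72*o^5 - 78*o^4*r^2 - 78*o^4*r + o^3*r^3 + o^3*r^2 - 21*o^3 + 8*o^2*r^4 + 8*o^2*r^3 - 25*o^2*r + o*r^5 + o*r^4 - 3*o*r^2 + r^3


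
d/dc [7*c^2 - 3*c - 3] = 14*c - 3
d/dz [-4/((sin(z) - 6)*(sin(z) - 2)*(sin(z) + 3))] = 4*(3*sin(z)^2 - 10*sin(z) - 12)*cos(z)/((sin(z) - 6)^2*(sin(z) - 2)^2*(sin(z) + 3)^2)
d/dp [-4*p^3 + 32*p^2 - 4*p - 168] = -12*p^2 + 64*p - 4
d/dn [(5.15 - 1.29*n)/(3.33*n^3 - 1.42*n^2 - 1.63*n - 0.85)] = (8.5914*n^3 - 53.2803*n^2 + 14.626*n + 9.491)/(11.0889*n^6 - 9.4572*n^5 - 8.8394*n^4 - 1.0318*n^3 + 5.0709*n^2 + 2.771*n + 0.7225)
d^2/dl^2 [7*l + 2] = 0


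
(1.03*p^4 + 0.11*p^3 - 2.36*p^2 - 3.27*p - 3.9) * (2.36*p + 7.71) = 2.4308*p^5 + 8.2009*p^4 - 4.7215*p^3 - 25.9128*p^2 - 34.4157*p - 30.069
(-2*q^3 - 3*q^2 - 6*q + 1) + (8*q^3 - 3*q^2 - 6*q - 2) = 6*q^3 - 6*q^2 - 12*q - 1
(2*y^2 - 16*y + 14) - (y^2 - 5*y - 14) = y^2 - 11*y + 28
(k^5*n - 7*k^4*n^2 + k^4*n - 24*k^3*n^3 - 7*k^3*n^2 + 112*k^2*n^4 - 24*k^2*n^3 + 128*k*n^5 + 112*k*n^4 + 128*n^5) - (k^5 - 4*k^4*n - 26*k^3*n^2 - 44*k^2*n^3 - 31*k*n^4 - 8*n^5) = k^5*n - k^5 - 7*k^4*n^2 + 5*k^4*n - 24*k^3*n^3 + 19*k^3*n^2 + 112*k^2*n^4 + 20*k^2*n^3 + 128*k*n^5 + 143*k*n^4 + 136*n^5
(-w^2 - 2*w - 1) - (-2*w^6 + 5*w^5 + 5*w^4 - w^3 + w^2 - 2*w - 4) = 2*w^6 - 5*w^5 - 5*w^4 + w^3 - 2*w^2 + 3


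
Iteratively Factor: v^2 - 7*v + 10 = (v - 2)*(v - 5)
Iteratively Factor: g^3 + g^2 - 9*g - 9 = (g + 3)*(g^2 - 2*g - 3) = (g - 3)*(g + 3)*(g + 1)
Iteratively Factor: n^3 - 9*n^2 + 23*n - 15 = (n - 1)*(n^2 - 8*n + 15) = (n - 5)*(n - 1)*(n - 3)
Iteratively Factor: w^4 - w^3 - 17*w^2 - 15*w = (w + 1)*(w^3 - 2*w^2 - 15*w) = (w + 1)*(w + 3)*(w^2 - 5*w) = (w - 5)*(w + 1)*(w + 3)*(w)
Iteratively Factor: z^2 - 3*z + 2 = (z - 2)*(z - 1)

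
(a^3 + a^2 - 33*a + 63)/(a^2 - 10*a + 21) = (a^2 + 4*a - 21)/(a - 7)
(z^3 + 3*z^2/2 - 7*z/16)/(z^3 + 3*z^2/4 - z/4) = (z + 7/4)/(z + 1)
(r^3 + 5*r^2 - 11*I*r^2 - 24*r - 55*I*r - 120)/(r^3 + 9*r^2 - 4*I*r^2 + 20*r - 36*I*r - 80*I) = (r^2 - 11*I*r - 24)/(r^2 + 4*r*(1 - I) - 16*I)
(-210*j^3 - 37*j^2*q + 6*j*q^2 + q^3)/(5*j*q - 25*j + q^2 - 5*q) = (-42*j^2 + j*q + q^2)/(q - 5)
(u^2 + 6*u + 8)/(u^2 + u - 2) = (u + 4)/(u - 1)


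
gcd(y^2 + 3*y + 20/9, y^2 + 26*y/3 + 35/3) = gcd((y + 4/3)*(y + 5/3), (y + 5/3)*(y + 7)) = y + 5/3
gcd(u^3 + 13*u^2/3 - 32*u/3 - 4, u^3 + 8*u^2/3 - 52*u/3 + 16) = u^2 + 4*u - 12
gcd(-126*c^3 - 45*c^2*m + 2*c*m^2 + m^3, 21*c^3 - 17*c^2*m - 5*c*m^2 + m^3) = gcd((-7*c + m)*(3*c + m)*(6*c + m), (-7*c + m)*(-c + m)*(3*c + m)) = 21*c^2 + 4*c*m - m^2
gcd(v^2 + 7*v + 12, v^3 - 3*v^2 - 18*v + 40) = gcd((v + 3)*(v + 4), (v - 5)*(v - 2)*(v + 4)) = v + 4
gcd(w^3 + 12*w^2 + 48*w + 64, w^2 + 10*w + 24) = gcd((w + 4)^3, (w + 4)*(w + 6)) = w + 4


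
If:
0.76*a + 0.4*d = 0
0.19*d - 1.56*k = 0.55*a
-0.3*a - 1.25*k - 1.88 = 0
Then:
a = 4.37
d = -8.31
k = -2.55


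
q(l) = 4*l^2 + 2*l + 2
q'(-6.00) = -46.00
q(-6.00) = 134.00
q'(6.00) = 50.00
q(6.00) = 158.00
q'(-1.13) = -7.04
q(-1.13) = 4.85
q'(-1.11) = -6.88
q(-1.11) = 4.71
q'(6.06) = 50.48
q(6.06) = 161.01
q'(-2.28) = -16.24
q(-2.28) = 18.23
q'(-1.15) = -7.20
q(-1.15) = 4.99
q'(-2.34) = -16.72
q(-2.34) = 19.22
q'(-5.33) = -40.64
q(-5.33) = 104.98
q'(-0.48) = -1.84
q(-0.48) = 1.96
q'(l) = 8*l + 2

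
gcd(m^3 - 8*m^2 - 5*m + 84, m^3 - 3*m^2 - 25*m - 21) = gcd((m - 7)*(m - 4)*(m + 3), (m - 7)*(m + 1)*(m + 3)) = m^2 - 4*m - 21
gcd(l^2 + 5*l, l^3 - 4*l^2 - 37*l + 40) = l + 5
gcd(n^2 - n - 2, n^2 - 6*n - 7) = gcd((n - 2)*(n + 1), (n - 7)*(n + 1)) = n + 1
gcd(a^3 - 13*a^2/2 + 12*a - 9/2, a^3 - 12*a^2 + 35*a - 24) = a - 3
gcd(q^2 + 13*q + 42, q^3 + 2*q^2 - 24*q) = q + 6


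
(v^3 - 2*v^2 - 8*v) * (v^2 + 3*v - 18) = v^5 + v^4 - 32*v^3 + 12*v^2 + 144*v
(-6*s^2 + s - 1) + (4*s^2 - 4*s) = -2*s^2 - 3*s - 1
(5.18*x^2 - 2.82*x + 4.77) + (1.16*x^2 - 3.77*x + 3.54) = 6.34*x^2 - 6.59*x + 8.31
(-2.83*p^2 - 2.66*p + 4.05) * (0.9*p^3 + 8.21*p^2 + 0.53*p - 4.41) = -2.547*p^5 - 25.6283*p^4 - 19.6935*p^3 + 44.321*p^2 + 13.8771*p - 17.8605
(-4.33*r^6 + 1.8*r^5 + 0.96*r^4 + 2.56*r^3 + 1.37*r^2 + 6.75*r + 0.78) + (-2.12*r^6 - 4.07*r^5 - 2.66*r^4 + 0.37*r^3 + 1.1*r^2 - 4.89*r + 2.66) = -6.45*r^6 - 2.27*r^5 - 1.7*r^4 + 2.93*r^3 + 2.47*r^2 + 1.86*r + 3.44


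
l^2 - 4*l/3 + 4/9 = (l - 2/3)^2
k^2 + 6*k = k*(k + 6)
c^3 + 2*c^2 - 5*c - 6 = (c - 2)*(c + 1)*(c + 3)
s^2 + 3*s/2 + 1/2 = (s + 1/2)*(s + 1)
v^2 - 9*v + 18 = (v - 6)*(v - 3)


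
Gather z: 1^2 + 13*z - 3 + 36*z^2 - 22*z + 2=36*z^2 - 9*z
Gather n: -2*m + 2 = 2 - 2*m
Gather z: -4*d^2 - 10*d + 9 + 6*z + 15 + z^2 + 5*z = -4*d^2 - 10*d + z^2 + 11*z + 24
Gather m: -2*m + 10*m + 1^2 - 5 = 8*m - 4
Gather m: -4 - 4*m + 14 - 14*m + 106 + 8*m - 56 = 60 - 10*m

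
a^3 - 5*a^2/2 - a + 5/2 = (a - 5/2)*(a - 1)*(a + 1)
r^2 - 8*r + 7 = (r - 7)*(r - 1)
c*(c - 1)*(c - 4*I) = c^3 - c^2 - 4*I*c^2 + 4*I*c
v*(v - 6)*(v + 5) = v^3 - v^2 - 30*v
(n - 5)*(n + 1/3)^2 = n^3 - 13*n^2/3 - 29*n/9 - 5/9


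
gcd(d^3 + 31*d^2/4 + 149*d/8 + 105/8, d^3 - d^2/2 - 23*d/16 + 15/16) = d + 5/4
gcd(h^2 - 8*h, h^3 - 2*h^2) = h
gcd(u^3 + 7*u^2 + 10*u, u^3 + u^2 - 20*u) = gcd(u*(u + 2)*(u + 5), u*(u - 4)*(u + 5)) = u^2 + 5*u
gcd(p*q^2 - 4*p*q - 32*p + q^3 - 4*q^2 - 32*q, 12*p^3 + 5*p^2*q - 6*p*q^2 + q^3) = p + q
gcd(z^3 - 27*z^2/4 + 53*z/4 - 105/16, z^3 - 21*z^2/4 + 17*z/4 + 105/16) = z^2 - 6*z + 35/4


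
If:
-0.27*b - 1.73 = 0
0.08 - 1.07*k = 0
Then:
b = -6.41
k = 0.07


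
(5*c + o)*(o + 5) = 5*c*o + 25*c + o^2 + 5*o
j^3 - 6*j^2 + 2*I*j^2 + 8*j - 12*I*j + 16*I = (j - 4)*(j - 2)*(j + 2*I)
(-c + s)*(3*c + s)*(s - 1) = -3*c^2*s + 3*c^2 + 2*c*s^2 - 2*c*s + s^3 - s^2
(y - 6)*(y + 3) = y^2 - 3*y - 18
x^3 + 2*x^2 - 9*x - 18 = (x - 3)*(x + 2)*(x + 3)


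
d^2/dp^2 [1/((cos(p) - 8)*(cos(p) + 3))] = (-4*sin(p)^4 + 123*sin(p)^2 + 405*cos(p)/4 + 15*cos(3*p)/4 - 21)/((cos(p) - 8)^3*(cos(p) + 3)^3)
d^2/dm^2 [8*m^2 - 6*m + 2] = 16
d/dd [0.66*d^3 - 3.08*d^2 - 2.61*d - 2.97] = 1.98*d^2 - 6.16*d - 2.61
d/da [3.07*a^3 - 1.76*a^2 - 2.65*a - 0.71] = 9.21*a^2 - 3.52*a - 2.65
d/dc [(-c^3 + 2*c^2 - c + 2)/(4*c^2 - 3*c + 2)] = 2*(-2*c^4 + 3*c^3 - 4*c^2 - 4*c + 2)/(16*c^4 - 24*c^3 + 25*c^2 - 12*c + 4)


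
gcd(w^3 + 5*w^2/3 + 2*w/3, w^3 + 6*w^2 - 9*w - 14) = w + 1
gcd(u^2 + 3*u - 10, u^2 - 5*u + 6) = u - 2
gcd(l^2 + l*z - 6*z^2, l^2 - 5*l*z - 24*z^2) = l + 3*z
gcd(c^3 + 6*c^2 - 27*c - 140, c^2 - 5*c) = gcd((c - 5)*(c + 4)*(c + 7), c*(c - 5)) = c - 5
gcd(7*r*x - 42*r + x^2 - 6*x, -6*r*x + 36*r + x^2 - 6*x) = x - 6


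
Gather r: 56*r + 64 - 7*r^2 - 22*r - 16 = -7*r^2 + 34*r + 48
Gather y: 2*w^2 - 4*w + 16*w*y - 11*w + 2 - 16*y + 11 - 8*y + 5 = 2*w^2 - 15*w + y*(16*w - 24) + 18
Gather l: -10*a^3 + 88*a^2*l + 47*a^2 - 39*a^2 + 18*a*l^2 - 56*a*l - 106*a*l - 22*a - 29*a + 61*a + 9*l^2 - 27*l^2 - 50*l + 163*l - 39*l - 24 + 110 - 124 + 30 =-10*a^3 + 8*a^2 + 10*a + l^2*(18*a - 18) + l*(88*a^2 - 162*a + 74) - 8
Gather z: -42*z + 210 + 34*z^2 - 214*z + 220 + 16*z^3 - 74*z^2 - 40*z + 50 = 16*z^3 - 40*z^2 - 296*z + 480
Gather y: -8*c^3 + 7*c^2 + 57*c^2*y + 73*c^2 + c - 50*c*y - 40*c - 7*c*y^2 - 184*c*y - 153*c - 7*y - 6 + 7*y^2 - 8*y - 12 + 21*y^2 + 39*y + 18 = -8*c^3 + 80*c^2 - 192*c + y^2*(28 - 7*c) + y*(57*c^2 - 234*c + 24)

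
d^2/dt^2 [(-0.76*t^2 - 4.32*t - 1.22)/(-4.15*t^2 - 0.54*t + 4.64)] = (145.39608*t^3 + 213.87606*t^2 + 515.51964*t + 102.06952)/(71.473375*t^6 + 27.90045*t^5 - 236.10678*t^4 - 62.231976*t^3 + 263.984448*t^2 + 34.877952*t - 99.897344)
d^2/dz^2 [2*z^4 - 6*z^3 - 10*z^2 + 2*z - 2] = 24*z^2 - 36*z - 20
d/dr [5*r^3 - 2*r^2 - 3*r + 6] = 15*r^2 - 4*r - 3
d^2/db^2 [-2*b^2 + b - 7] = -4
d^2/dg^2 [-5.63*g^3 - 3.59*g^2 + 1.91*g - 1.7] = -33.78*g - 7.18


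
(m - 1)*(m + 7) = m^2 + 6*m - 7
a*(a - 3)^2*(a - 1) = a^4 - 7*a^3 + 15*a^2 - 9*a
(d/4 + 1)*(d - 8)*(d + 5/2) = d^3/4 - 3*d^2/8 - 21*d/2 - 20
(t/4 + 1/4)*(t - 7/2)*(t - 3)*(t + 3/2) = t^4/4 - t^3 - 17*t^2/16 + 33*t/8 + 63/16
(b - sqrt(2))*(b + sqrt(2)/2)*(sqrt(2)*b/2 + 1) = sqrt(2)*b^3/2 + b^2/2 - sqrt(2)*b - 1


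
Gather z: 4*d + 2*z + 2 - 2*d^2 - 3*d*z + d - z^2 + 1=-2*d^2 + 5*d - z^2 + z*(2 - 3*d) + 3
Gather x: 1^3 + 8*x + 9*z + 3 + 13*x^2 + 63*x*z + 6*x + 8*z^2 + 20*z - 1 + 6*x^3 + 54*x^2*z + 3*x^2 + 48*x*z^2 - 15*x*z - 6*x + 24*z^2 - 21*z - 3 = 6*x^3 + x^2*(54*z + 16) + x*(48*z^2 + 48*z + 8) + 32*z^2 + 8*z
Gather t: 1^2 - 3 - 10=-12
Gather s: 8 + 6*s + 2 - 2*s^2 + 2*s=-2*s^2 + 8*s + 10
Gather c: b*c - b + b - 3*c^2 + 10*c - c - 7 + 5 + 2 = -3*c^2 + c*(b + 9)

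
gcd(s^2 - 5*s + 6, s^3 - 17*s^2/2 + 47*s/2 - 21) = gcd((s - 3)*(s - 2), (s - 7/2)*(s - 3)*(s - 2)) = s^2 - 5*s + 6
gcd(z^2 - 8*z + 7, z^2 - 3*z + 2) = z - 1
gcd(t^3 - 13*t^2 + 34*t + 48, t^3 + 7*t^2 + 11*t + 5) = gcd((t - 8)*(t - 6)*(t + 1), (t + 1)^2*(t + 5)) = t + 1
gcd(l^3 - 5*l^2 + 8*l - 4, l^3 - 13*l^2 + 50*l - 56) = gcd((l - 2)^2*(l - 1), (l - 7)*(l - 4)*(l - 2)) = l - 2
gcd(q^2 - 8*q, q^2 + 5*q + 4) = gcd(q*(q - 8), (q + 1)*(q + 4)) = 1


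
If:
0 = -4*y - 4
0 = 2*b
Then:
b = 0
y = -1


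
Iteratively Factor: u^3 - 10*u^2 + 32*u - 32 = (u - 4)*(u^2 - 6*u + 8) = (u - 4)^2*(u - 2)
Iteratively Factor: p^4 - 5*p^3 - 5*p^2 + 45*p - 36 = (p - 1)*(p^3 - 4*p^2 - 9*p + 36) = (p - 1)*(p + 3)*(p^2 - 7*p + 12) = (p - 3)*(p - 1)*(p + 3)*(p - 4)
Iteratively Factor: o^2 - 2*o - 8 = (o + 2)*(o - 4)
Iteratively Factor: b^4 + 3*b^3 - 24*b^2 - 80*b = (b + 4)*(b^3 - b^2 - 20*b) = (b + 4)^2*(b^2 - 5*b) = b*(b + 4)^2*(b - 5)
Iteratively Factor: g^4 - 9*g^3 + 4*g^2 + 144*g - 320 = (g - 4)*(g^3 - 5*g^2 - 16*g + 80) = (g - 4)*(g + 4)*(g^2 - 9*g + 20) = (g - 5)*(g - 4)*(g + 4)*(g - 4)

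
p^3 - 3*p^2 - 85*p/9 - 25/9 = (p - 5)*(p + 1/3)*(p + 5/3)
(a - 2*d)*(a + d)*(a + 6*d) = a^3 + 5*a^2*d - 8*a*d^2 - 12*d^3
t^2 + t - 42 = (t - 6)*(t + 7)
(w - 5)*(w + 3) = w^2 - 2*w - 15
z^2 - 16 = (z - 4)*(z + 4)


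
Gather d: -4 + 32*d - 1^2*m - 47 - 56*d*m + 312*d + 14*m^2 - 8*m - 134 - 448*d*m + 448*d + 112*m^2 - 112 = d*(792 - 504*m) + 126*m^2 - 9*m - 297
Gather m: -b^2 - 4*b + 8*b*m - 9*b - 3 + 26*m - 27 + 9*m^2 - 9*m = -b^2 - 13*b + 9*m^2 + m*(8*b + 17) - 30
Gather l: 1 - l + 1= 2 - l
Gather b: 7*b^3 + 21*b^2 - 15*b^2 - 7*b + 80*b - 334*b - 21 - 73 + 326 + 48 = 7*b^3 + 6*b^2 - 261*b + 280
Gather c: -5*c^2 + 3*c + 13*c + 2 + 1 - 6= -5*c^2 + 16*c - 3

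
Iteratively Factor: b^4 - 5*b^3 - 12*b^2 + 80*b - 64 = (b + 4)*(b^3 - 9*b^2 + 24*b - 16) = (b - 1)*(b + 4)*(b^2 - 8*b + 16) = (b - 4)*(b - 1)*(b + 4)*(b - 4)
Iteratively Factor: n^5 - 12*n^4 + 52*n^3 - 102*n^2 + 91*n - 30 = (n - 3)*(n^4 - 9*n^3 + 25*n^2 - 27*n + 10) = (n - 3)*(n - 1)*(n^3 - 8*n^2 + 17*n - 10) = (n - 3)*(n - 2)*(n - 1)*(n^2 - 6*n + 5) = (n - 3)*(n - 2)*(n - 1)^2*(n - 5)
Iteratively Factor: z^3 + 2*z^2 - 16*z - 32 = (z - 4)*(z^2 + 6*z + 8) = (z - 4)*(z + 4)*(z + 2)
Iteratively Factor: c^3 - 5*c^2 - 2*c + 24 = (c + 2)*(c^2 - 7*c + 12) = (c - 4)*(c + 2)*(c - 3)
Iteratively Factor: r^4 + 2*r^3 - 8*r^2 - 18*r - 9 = (r + 1)*(r^3 + r^2 - 9*r - 9) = (r + 1)^2*(r^2 - 9) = (r - 3)*(r + 1)^2*(r + 3)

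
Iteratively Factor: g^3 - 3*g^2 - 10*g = (g + 2)*(g^2 - 5*g) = (g - 5)*(g + 2)*(g)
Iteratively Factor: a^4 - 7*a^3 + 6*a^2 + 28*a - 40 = (a - 2)*(a^3 - 5*a^2 - 4*a + 20) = (a - 2)^2*(a^2 - 3*a - 10) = (a - 2)^2*(a + 2)*(a - 5)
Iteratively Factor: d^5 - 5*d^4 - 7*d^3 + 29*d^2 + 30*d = (d + 1)*(d^4 - 6*d^3 - d^2 + 30*d) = (d - 5)*(d + 1)*(d^3 - d^2 - 6*d) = d*(d - 5)*(d + 1)*(d^2 - d - 6) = d*(d - 5)*(d + 1)*(d + 2)*(d - 3)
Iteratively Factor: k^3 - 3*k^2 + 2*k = (k)*(k^2 - 3*k + 2) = k*(k - 1)*(k - 2)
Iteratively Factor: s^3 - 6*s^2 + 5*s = (s - 1)*(s^2 - 5*s) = (s - 5)*(s - 1)*(s)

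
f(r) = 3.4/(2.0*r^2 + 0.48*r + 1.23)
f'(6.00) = -0.01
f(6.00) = 0.04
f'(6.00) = -0.01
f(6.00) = 0.04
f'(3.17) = -0.09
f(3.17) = 0.15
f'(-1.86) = 0.45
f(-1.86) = 0.47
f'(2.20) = -0.22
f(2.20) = 0.28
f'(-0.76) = 2.13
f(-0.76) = 1.68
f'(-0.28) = 1.39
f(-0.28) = 2.71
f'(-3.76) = 0.06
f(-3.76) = 0.12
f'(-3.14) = 0.11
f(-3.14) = 0.17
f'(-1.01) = 1.56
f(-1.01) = 1.22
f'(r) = 3.4*(-4.0*r - 0.48)/(2.0*r^2 + 0.48*r + 1.23)^2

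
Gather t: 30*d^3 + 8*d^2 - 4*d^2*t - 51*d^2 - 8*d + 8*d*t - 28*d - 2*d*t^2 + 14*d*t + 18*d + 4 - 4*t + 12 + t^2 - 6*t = 30*d^3 - 43*d^2 - 18*d + t^2*(1 - 2*d) + t*(-4*d^2 + 22*d - 10) + 16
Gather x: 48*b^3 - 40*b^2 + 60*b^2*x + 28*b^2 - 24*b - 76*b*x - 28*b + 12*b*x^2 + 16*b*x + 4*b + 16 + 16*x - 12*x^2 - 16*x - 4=48*b^3 - 12*b^2 - 48*b + x^2*(12*b - 12) + x*(60*b^2 - 60*b) + 12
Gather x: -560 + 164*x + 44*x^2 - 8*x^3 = -8*x^3 + 44*x^2 + 164*x - 560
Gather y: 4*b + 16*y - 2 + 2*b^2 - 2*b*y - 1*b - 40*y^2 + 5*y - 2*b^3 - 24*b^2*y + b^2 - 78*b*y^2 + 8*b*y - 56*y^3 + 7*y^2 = -2*b^3 + 3*b^2 + 3*b - 56*y^3 + y^2*(-78*b - 33) + y*(-24*b^2 + 6*b + 21) - 2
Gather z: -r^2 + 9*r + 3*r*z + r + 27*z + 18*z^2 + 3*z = -r^2 + 10*r + 18*z^2 + z*(3*r + 30)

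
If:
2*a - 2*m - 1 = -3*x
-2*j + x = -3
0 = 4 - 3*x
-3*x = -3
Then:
No Solution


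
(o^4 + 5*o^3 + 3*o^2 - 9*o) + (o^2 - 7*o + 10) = o^4 + 5*o^3 + 4*o^2 - 16*o + 10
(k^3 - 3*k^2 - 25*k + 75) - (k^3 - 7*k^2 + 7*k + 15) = 4*k^2 - 32*k + 60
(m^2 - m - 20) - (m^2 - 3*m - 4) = 2*m - 16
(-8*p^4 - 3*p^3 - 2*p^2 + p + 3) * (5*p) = -40*p^5 - 15*p^4 - 10*p^3 + 5*p^2 + 15*p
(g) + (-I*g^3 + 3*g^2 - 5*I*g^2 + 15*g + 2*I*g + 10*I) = -I*g^3 + 3*g^2 - 5*I*g^2 + 16*g + 2*I*g + 10*I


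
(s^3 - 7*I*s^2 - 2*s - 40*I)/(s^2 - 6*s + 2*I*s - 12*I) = (s^2 - 9*I*s - 20)/(s - 6)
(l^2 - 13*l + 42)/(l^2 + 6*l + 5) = (l^2 - 13*l + 42)/(l^2 + 6*l + 5)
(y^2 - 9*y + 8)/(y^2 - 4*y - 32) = (y - 1)/(y + 4)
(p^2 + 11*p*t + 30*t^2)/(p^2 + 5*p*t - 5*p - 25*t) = (p + 6*t)/(p - 5)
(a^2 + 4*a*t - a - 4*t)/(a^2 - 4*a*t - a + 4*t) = (-a - 4*t)/(-a + 4*t)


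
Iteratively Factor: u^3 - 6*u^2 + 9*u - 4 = (u - 4)*(u^2 - 2*u + 1) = (u - 4)*(u - 1)*(u - 1)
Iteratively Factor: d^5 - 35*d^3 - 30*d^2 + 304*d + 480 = (d + 2)*(d^4 - 2*d^3 - 31*d^2 + 32*d + 240) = (d - 4)*(d + 2)*(d^3 + 2*d^2 - 23*d - 60) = (d - 5)*(d - 4)*(d + 2)*(d^2 + 7*d + 12) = (d - 5)*(d - 4)*(d + 2)*(d + 3)*(d + 4)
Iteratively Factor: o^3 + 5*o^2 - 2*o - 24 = (o - 2)*(o^2 + 7*o + 12) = (o - 2)*(o + 4)*(o + 3)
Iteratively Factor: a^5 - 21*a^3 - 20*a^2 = (a + 1)*(a^4 - a^3 - 20*a^2) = (a - 5)*(a + 1)*(a^3 + 4*a^2) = a*(a - 5)*(a + 1)*(a^2 + 4*a) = a*(a - 5)*(a + 1)*(a + 4)*(a)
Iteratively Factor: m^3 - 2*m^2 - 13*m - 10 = (m + 1)*(m^2 - 3*m - 10) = (m - 5)*(m + 1)*(m + 2)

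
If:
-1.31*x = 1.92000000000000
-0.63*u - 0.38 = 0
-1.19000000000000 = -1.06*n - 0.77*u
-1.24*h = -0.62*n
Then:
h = 0.78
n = 1.56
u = -0.60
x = -1.47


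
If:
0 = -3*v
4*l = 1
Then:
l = 1/4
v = 0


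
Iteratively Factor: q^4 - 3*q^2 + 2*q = (q - 1)*(q^3 + q^2 - 2*q) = (q - 1)^2*(q^2 + 2*q) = (q - 1)^2*(q + 2)*(q)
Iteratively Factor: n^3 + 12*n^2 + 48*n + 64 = (n + 4)*(n^2 + 8*n + 16) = (n + 4)^2*(n + 4)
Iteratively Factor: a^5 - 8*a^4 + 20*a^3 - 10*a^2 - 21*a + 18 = (a - 1)*(a^4 - 7*a^3 + 13*a^2 + 3*a - 18) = (a - 1)*(a + 1)*(a^3 - 8*a^2 + 21*a - 18) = (a - 3)*(a - 1)*(a + 1)*(a^2 - 5*a + 6) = (a - 3)*(a - 2)*(a - 1)*(a + 1)*(a - 3)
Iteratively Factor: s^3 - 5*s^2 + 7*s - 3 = (s - 3)*(s^2 - 2*s + 1) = (s - 3)*(s - 1)*(s - 1)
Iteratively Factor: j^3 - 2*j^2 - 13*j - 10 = (j + 2)*(j^2 - 4*j - 5) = (j + 1)*(j + 2)*(j - 5)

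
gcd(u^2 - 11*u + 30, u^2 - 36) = u - 6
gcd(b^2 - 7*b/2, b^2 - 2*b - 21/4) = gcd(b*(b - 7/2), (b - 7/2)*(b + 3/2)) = b - 7/2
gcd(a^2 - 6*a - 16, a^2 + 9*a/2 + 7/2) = 1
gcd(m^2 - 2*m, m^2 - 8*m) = m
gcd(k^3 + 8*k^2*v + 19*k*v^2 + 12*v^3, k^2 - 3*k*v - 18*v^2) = k + 3*v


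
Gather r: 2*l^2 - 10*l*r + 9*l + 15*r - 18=2*l^2 + 9*l + r*(15 - 10*l) - 18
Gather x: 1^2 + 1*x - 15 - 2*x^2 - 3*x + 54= -2*x^2 - 2*x + 40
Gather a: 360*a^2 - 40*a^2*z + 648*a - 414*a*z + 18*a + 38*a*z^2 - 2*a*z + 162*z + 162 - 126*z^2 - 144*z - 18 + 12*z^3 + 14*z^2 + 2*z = a^2*(360 - 40*z) + a*(38*z^2 - 416*z + 666) + 12*z^3 - 112*z^2 + 20*z + 144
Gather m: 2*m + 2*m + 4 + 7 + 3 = 4*m + 14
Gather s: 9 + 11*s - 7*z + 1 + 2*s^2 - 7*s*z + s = 2*s^2 + s*(12 - 7*z) - 7*z + 10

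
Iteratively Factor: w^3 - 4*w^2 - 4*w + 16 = (w - 2)*(w^2 - 2*w - 8) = (w - 4)*(w - 2)*(w + 2)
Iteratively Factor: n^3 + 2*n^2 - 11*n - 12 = (n + 4)*(n^2 - 2*n - 3) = (n + 1)*(n + 4)*(n - 3)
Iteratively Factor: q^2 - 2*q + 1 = (q - 1)*(q - 1)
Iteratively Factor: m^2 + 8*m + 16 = (m + 4)*(m + 4)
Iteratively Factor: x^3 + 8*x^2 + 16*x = (x + 4)*(x^2 + 4*x) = x*(x + 4)*(x + 4)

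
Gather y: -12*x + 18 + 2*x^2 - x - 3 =2*x^2 - 13*x + 15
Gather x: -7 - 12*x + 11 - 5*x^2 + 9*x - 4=-5*x^2 - 3*x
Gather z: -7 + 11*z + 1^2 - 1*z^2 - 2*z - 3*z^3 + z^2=-3*z^3 + 9*z - 6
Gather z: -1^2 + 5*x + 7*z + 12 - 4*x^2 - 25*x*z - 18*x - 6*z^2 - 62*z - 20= -4*x^2 - 13*x - 6*z^2 + z*(-25*x - 55) - 9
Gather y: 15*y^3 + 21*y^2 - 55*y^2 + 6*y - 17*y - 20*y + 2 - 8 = 15*y^3 - 34*y^2 - 31*y - 6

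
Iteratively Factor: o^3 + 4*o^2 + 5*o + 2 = (o + 1)*(o^2 + 3*o + 2) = (o + 1)*(o + 2)*(o + 1)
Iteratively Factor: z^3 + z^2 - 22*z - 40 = (z - 5)*(z^2 + 6*z + 8) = (z - 5)*(z + 2)*(z + 4)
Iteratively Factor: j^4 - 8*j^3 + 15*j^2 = (j - 5)*(j^3 - 3*j^2) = j*(j - 5)*(j^2 - 3*j) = j^2*(j - 5)*(j - 3)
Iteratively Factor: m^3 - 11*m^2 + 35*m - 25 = (m - 1)*(m^2 - 10*m + 25) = (m - 5)*(m - 1)*(m - 5)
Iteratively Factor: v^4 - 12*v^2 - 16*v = (v + 2)*(v^3 - 2*v^2 - 8*v) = (v + 2)^2*(v^2 - 4*v) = (v - 4)*(v + 2)^2*(v)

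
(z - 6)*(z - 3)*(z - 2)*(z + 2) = z^4 - 9*z^3 + 14*z^2 + 36*z - 72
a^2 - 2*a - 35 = (a - 7)*(a + 5)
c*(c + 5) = c^2 + 5*c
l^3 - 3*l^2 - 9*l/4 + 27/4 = (l - 3)*(l - 3/2)*(l + 3/2)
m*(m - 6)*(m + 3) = m^3 - 3*m^2 - 18*m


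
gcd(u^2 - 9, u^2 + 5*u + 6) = u + 3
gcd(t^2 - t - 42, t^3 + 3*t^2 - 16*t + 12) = t + 6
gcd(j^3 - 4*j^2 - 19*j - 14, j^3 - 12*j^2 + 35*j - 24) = 1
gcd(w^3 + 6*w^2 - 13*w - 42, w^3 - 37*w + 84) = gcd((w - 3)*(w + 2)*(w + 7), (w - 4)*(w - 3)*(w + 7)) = w^2 + 4*w - 21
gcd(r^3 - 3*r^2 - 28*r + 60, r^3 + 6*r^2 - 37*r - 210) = r^2 - r - 30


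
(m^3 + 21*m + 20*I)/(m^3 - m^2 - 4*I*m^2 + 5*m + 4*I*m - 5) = (m + 4*I)/(m - 1)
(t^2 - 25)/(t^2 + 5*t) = (t - 5)/t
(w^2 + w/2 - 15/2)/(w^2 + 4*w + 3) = (w - 5/2)/(w + 1)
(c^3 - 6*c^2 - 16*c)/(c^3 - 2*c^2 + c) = (c^2 - 6*c - 16)/(c^2 - 2*c + 1)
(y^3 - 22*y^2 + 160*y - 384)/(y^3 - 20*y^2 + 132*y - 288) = (y - 8)/(y - 6)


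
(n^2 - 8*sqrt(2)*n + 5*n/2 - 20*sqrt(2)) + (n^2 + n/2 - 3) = 2*n^2 - 8*sqrt(2)*n + 3*n - 20*sqrt(2) - 3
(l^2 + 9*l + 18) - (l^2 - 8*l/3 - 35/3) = 35*l/3 + 89/3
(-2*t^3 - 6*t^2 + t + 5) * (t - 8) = -2*t^4 + 10*t^3 + 49*t^2 - 3*t - 40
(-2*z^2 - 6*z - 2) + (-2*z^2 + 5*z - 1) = -4*z^2 - z - 3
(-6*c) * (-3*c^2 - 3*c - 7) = 18*c^3 + 18*c^2 + 42*c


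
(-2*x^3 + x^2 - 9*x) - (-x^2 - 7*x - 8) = -2*x^3 + 2*x^2 - 2*x + 8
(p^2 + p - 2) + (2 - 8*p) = p^2 - 7*p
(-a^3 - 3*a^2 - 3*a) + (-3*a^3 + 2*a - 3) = -4*a^3 - 3*a^2 - a - 3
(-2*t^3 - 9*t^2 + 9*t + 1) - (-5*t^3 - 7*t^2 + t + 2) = 3*t^3 - 2*t^2 + 8*t - 1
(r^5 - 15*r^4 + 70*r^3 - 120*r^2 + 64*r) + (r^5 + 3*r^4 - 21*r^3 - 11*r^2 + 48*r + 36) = 2*r^5 - 12*r^4 + 49*r^3 - 131*r^2 + 112*r + 36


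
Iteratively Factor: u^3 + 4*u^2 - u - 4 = (u + 1)*(u^2 + 3*u - 4) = (u - 1)*(u + 1)*(u + 4)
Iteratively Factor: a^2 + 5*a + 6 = (a + 2)*(a + 3)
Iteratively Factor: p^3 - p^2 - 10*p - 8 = (p + 1)*(p^2 - 2*p - 8) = (p - 4)*(p + 1)*(p + 2)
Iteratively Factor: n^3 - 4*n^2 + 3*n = (n - 3)*(n^2 - n) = n*(n - 3)*(n - 1)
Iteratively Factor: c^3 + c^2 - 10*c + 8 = (c + 4)*(c^2 - 3*c + 2) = (c - 2)*(c + 4)*(c - 1)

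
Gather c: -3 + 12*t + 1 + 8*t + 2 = 20*t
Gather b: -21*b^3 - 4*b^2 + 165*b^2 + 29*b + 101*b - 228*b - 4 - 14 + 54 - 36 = -21*b^3 + 161*b^2 - 98*b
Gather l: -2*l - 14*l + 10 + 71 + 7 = 88 - 16*l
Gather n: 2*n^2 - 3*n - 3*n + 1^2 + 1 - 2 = 2*n^2 - 6*n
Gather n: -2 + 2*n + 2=2*n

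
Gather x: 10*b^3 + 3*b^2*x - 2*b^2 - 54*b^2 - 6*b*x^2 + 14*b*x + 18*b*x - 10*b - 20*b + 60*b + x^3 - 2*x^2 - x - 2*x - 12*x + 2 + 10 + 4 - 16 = 10*b^3 - 56*b^2 + 30*b + x^3 + x^2*(-6*b - 2) + x*(3*b^2 + 32*b - 15)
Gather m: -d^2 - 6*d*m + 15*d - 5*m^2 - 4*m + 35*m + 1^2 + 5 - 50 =-d^2 + 15*d - 5*m^2 + m*(31 - 6*d) - 44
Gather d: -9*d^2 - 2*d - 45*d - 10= -9*d^2 - 47*d - 10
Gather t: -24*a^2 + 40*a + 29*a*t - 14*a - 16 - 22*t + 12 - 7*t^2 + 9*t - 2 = -24*a^2 + 26*a - 7*t^2 + t*(29*a - 13) - 6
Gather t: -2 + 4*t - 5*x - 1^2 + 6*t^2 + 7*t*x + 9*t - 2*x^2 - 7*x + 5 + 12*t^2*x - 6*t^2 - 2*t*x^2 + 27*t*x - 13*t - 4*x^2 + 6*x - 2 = 12*t^2*x + t*(-2*x^2 + 34*x) - 6*x^2 - 6*x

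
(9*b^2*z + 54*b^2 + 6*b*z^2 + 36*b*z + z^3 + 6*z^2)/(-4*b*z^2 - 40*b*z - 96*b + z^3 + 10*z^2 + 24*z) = (9*b^2 + 6*b*z + z^2)/(-4*b*z - 16*b + z^2 + 4*z)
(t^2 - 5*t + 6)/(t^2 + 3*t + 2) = (t^2 - 5*t + 6)/(t^2 + 3*t + 2)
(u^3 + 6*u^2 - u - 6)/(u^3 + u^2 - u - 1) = (u + 6)/(u + 1)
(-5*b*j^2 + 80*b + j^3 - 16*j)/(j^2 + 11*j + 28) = (-5*b*j + 20*b + j^2 - 4*j)/(j + 7)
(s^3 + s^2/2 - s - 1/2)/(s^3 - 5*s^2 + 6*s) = (s^3 + s^2/2 - s - 1/2)/(s*(s^2 - 5*s + 6))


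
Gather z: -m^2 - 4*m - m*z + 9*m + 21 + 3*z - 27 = -m^2 + 5*m + z*(3 - m) - 6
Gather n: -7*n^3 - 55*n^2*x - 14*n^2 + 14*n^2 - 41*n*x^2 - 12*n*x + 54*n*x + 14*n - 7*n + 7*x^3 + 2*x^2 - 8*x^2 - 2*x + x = -7*n^3 - 55*n^2*x + n*(-41*x^2 + 42*x + 7) + 7*x^3 - 6*x^2 - x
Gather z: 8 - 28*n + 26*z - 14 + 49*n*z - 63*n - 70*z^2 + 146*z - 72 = -91*n - 70*z^2 + z*(49*n + 172) - 78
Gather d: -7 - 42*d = -42*d - 7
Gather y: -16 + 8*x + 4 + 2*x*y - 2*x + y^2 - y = 6*x + y^2 + y*(2*x - 1) - 12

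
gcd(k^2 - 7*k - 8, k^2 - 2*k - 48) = k - 8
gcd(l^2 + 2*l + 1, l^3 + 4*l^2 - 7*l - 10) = l + 1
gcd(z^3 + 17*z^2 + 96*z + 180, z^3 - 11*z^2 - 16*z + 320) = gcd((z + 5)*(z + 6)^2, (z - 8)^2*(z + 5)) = z + 5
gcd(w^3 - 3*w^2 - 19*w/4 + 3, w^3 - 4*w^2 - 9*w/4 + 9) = w^2 - 5*w/2 - 6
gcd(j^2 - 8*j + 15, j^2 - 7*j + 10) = j - 5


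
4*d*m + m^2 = m*(4*d + m)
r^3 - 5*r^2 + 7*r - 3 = (r - 3)*(r - 1)^2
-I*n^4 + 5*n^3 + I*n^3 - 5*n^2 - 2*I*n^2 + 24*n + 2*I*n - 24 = (n - 2*I)*(n + 3*I)*(n + 4*I)*(-I*n + I)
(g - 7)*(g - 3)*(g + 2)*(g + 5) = g^4 - 3*g^3 - 39*g^2 + 47*g + 210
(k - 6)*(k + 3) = k^2 - 3*k - 18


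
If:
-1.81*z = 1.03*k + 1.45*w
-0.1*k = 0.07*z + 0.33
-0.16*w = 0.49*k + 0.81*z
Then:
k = -5.81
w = -0.35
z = 3.58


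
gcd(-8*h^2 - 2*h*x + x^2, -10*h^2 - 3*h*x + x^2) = 2*h + x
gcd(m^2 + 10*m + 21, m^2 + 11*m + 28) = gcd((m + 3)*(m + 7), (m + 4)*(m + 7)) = m + 7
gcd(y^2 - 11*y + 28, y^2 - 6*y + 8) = y - 4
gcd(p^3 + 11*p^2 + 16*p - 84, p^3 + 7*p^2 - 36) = p^2 + 4*p - 12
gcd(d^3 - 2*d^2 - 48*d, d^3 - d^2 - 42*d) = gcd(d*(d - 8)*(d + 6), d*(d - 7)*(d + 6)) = d^2 + 6*d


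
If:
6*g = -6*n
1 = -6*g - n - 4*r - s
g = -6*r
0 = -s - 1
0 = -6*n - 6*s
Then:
No Solution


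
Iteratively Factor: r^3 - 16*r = (r - 4)*(r^2 + 4*r) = r*(r - 4)*(r + 4)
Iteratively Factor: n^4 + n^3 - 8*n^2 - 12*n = (n)*(n^3 + n^2 - 8*n - 12) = n*(n + 2)*(n^2 - n - 6) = n*(n - 3)*(n + 2)*(n + 2)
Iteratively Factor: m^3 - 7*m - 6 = (m - 3)*(m^2 + 3*m + 2) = (m - 3)*(m + 1)*(m + 2)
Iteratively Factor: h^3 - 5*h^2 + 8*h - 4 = (h - 2)*(h^2 - 3*h + 2) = (h - 2)^2*(h - 1)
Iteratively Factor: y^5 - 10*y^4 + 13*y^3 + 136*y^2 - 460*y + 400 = (y - 2)*(y^4 - 8*y^3 - 3*y^2 + 130*y - 200) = (y - 5)*(y - 2)*(y^3 - 3*y^2 - 18*y + 40) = (y - 5)^2*(y - 2)*(y^2 + 2*y - 8) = (y - 5)^2*(y - 2)*(y + 4)*(y - 2)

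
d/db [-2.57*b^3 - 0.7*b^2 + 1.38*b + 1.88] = -7.71*b^2 - 1.4*b + 1.38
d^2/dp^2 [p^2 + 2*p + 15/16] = 2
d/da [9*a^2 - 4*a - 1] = 18*a - 4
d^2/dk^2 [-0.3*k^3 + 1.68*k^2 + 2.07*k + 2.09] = 3.36 - 1.8*k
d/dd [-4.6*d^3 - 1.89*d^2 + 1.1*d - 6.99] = -13.8*d^2 - 3.78*d + 1.1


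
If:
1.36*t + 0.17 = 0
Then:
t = -0.12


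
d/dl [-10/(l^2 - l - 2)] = 10*(2*l - 1)/(-l^2 + l + 2)^2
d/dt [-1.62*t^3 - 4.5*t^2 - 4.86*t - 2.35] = -4.86*t^2 - 9.0*t - 4.86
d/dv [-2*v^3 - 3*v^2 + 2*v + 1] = -6*v^2 - 6*v + 2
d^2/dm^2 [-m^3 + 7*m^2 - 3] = 14 - 6*m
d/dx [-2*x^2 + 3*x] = 3 - 4*x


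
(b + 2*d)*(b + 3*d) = b^2 + 5*b*d + 6*d^2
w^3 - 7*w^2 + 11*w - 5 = (w - 5)*(w - 1)^2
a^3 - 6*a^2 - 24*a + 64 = (a - 8)*(a - 2)*(a + 4)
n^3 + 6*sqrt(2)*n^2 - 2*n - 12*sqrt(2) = (n - sqrt(2))*(n + sqrt(2))*(n + 6*sqrt(2))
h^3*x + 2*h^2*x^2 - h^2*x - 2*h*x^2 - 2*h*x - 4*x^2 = (h - 2)*(h + 2*x)*(h*x + x)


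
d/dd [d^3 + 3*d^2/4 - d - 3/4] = 3*d^2 + 3*d/2 - 1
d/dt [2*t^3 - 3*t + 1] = 6*t^2 - 3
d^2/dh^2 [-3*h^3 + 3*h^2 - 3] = 6 - 18*h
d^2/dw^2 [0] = 0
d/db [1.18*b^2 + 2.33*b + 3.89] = 2.36*b + 2.33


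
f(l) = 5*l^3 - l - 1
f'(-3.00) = 134.00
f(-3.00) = -133.00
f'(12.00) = 2159.00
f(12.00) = 8627.00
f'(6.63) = 658.35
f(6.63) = 1449.54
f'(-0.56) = 3.70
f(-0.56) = -1.32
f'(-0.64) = 5.14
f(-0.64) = -1.67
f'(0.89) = 10.88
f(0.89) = 1.63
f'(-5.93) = 526.47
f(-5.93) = -1037.71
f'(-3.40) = 172.40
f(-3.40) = -194.12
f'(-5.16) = 398.38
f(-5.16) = -682.78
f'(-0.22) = -0.27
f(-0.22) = -0.83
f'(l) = 15*l^2 - 1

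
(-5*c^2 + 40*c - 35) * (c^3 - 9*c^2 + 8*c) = -5*c^5 + 85*c^4 - 435*c^3 + 635*c^2 - 280*c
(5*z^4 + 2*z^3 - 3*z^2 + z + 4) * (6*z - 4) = 30*z^5 - 8*z^4 - 26*z^3 + 18*z^2 + 20*z - 16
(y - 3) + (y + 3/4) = 2*y - 9/4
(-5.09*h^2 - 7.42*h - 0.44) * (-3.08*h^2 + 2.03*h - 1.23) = 15.6772*h^4 + 12.5209*h^3 - 7.4467*h^2 + 8.2334*h + 0.5412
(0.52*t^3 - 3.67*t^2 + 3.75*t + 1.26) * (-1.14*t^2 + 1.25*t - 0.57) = -0.5928*t^5 + 4.8338*t^4 - 9.1589*t^3 + 5.343*t^2 - 0.5625*t - 0.7182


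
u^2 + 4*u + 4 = (u + 2)^2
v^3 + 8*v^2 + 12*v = v*(v + 2)*(v + 6)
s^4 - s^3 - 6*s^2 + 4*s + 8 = (s - 2)^2*(s + 1)*(s + 2)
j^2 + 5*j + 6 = (j + 2)*(j + 3)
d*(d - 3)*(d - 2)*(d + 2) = d^4 - 3*d^3 - 4*d^2 + 12*d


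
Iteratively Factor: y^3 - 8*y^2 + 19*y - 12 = (y - 4)*(y^2 - 4*y + 3) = (y - 4)*(y - 1)*(y - 3)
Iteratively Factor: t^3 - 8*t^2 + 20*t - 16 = (t - 2)*(t^2 - 6*t + 8) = (t - 2)^2*(t - 4)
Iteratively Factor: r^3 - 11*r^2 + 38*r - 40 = (r - 2)*(r^2 - 9*r + 20) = (r - 4)*(r - 2)*(r - 5)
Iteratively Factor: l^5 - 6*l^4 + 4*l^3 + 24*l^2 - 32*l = (l - 2)*(l^4 - 4*l^3 - 4*l^2 + 16*l) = l*(l - 2)*(l^3 - 4*l^2 - 4*l + 16) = l*(l - 2)*(l + 2)*(l^2 - 6*l + 8) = l*(l - 2)^2*(l + 2)*(l - 4)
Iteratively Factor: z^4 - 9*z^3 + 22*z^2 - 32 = (z - 4)*(z^3 - 5*z^2 + 2*z + 8) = (z - 4)*(z - 2)*(z^2 - 3*z - 4) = (z - 4)^2*(z - 2)*(z + 1)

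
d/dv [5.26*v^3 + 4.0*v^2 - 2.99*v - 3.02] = 15.78*v^2 + 8.0*v - 2.99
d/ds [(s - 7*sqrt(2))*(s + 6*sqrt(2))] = 2*s - sqrt(2)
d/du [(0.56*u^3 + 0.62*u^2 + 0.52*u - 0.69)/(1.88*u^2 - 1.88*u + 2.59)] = (1.0528*u^4 - 2.1056*u^3 + 2.208*u^2 + 5.806*u + 0.0496000000000001)/(3.5344*u^4 - 7.0688*u^3 + 13.2728*u^2 - 9.7384*u + 6.7081)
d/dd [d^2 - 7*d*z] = 2*d - 7*z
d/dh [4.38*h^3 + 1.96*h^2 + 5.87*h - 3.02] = 13.14*h^2 + 3.92*h + 5.87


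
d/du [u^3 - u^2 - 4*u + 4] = 3*u^2 - 2*u - 4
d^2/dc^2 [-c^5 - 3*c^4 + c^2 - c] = -20*c^3 - 36*c^2 + 2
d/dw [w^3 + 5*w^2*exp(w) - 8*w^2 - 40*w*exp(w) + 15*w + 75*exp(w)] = 5*w^2*exp(w) + 3*w^2 - 30*w*exp(w) - 16*w + 35*exp(w) + 15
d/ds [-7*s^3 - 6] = -21*s^2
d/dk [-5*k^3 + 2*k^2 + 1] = k*(4 - 15*k)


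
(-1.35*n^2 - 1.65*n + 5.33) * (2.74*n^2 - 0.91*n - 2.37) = -3.699*n^4 - 3.2925*n^3 + 19.3052*n^2 - 0.9398*n - 12.6321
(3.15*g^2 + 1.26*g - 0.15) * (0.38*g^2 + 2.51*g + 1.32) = 1.197*g^4 + 8.3853*g^3 + 7.2636*g^2 + 1.2867*g - 0.198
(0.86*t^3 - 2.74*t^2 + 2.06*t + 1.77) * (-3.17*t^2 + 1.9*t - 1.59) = -2.7262*t^5 + 10.3198*t^4 - 13.1036*t^3 + 2.6597*t^2 + 0.0875999999999997*t - 2.8143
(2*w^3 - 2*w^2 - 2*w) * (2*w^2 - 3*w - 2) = 4*w^5 - 10*w^4 - 2*w^3 + 10*w^2 + 4*w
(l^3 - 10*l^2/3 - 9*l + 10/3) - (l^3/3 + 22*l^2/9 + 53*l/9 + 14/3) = 2*l^3/3 - 52*l^2/9 - 134*l/9 - 4/3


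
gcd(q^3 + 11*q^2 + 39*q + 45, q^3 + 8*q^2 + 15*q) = q^2 + 8*q + 15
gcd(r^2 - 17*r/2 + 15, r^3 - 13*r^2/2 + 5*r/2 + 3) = r - 6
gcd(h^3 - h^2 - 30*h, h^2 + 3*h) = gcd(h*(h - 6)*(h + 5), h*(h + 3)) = h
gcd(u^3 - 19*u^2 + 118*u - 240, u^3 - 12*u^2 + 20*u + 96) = u^2 - 14*u + 48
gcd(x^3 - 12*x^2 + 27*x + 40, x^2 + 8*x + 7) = x + 1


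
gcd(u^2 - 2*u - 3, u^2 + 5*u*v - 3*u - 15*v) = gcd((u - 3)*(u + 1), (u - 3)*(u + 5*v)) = u - 3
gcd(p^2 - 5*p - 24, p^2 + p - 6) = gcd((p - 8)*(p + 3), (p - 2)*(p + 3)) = p + 3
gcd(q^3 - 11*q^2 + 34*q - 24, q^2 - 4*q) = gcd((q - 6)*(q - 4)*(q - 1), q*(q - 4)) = q - 4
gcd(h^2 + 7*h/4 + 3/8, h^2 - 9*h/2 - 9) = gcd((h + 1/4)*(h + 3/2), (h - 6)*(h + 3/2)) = h + 3/2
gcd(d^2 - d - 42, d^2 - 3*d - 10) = 1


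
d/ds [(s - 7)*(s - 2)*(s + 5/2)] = 3*s^2 - 13*s - 17/2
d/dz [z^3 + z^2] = z*(3*z + 2)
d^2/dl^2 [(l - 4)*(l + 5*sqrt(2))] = 2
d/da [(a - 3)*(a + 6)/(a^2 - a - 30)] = 4*(-a^2 - 6*a - 27)/(a^4 - 2*a^3 - 59*a^2 + 60*a + 900)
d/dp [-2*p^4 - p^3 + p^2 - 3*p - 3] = -8*p^3 - 3*p^2 + 2*p - 3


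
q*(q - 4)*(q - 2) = q^3 - 6*q^2 + 8*q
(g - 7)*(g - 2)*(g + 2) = g^3 - 7*g^2 - 4*g + 28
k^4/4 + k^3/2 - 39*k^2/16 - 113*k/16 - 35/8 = (k/2 + 1/2)*(k/2 + 1)*(k - 7/2)*(k + 5/2)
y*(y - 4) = y^2 - 4*y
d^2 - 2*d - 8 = (d - 4)*(d + 2)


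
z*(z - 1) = z^2 - z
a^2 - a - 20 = (a - 5)*(a + 4)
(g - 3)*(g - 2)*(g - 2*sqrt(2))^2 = g^4 - 4*sqrt(2)*g^3 - 5*g^3 + 14*g^2 + 20*sqrt(2)*g^2 - 40*g - 24*sqrt(2)*g + 48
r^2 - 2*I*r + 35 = (r - 7*I)*(r + 5*I)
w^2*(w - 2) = w^3 - 2*w^2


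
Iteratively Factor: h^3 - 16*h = (h + 4)*(h^2 - 4*h) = h*(h + 4)*(h - 4)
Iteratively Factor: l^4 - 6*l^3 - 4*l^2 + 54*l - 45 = (l - 5)*(l^3 - l^2 - 9*l + 9) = (l - 5)*(l - 3)*(l^2 + 2*l - 3) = (l - 5)*(l - 3)*(l - 1)*(l + 3)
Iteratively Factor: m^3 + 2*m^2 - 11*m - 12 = (m + 1)*(m^2 + m - 12) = (m + 1)*(m + 4)*(m - 3)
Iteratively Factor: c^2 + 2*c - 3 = (c + 3)*(c - 1)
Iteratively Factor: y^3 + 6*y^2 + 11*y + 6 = (y + 2)*(y^2 + 4*y + 3) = (y + 1)*(y + 2)*(y + 3)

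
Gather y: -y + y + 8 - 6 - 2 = 0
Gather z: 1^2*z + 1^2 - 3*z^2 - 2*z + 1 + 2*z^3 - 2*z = 2*z^3 - 3*z^2 - 3*z + 2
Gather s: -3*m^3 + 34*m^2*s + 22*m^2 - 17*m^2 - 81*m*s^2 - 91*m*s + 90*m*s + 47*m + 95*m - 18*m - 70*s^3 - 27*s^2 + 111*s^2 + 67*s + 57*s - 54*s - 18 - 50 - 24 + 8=-3*m^3 + 5*m^2 + 124*m - 70*s^3 + s^2*(84 - 81*m) + s*(34*m^2 - m + 70) - 84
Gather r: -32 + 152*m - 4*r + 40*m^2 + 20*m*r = 40*m^2 + 152*m + r*(20*m - 4) - 32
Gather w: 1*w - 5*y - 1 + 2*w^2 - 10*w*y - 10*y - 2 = 2*w^2 + w*(1 - 10*y) - 15*y - 3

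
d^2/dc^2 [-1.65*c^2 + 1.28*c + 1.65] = -3.30000000000000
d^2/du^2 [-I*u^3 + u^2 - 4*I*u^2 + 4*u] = -6*I*u + 2 - 8*I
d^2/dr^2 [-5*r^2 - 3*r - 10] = -10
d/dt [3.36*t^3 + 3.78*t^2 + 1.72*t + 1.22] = 10.08*t^2 + 7.56*t + 1.72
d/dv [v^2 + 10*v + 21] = 2*v + 10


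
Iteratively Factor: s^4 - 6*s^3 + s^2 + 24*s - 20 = (s - 5)*(s^3 - s^2 - 4*s + 4) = (s - 5)*(s - 1)*(s^2 - 4) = (s - 5)*(s - 1)*(s + 2)*(s - 2)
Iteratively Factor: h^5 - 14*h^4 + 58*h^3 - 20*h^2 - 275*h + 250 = (h - 1)*(h^4 - 13*h^3 + 45*h^2 + 25*h - 250) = (h - 1)*(h + 2)*(h^3 - 15*h^2 + 75*h - 125) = (h - 5)*(h - 1)*(h + 2)*(h^2 - 10*h + 25) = (h - 5)^2*(h - 1)*(h + 2)*(h - 5)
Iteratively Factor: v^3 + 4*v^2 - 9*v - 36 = (v + 4)*(v^2 - 9) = (v - 3)*(v + 4)*(v + 3)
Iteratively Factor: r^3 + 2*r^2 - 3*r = (r + 3)*(r^2 - r) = (r - 1)*(r + 3)*(r)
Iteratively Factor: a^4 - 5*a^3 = (a)*(a^3 - 5*a^2) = a^2*(a^2 - 5*a) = a^2*(a - 5)*(a)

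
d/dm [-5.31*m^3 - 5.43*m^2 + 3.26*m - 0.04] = -15.93*m^2 - 10.86*m + 3.26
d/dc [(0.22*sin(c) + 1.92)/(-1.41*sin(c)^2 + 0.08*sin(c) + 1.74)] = (0.3102*sin(c)^2 + 5.4144*sin(c) + 0.2292)*cos(c)/(1.9881*sin(c)^4 - 0.2256*sin(c)^3 - 4.9004*sin(c)^2 + 0.2784*sin(c) + 3.0276)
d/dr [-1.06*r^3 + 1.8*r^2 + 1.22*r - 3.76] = -3.18*r^2 + 3.6*r + 1.22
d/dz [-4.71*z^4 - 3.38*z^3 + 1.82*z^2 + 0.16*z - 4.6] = -18.84*z^3 - 10.14*z^2 + 3.64*z + 0.16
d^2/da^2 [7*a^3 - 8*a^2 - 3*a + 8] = 42*a - 16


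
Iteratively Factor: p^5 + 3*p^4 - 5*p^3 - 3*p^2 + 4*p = (p - 1)*(p^4 + 4*p^3 - p^2 - 4*p) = (p - 1)*(p + 4)*(p^3 - p) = (p - 1)^2*(p + 4)*(p^2 + p) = p*(p - 1)^2*(p + 4)*(p + 1)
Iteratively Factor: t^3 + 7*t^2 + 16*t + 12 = (t + 2)*(t^2 + 5*t + 6) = (t + 2)^2*(t + 3)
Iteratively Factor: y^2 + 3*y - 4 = (y - 1)*(y + 4)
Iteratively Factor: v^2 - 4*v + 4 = (v - 2)*(v - 2)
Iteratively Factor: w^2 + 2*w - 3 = (w - 1)*(w + 3)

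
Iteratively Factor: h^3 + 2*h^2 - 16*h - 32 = (h - 4)*(h^2 + 6*h + 8) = (h - 4)*(h + 2)*(h + 4)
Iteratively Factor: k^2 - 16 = (k + 4)*(k - 4)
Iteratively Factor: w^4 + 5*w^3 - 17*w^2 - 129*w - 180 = (w + 3)*(w^3 + 2*w^2 - 23*w - 60) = (w + 3)^2*(w^2 - w - 20) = (w - 5)*(w + 3)^2*(w + 4)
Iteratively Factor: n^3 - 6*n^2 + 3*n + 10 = (n + 1)*(n^2 - 7*n + 10) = (n - 2)*(n + 1)*(n - 5)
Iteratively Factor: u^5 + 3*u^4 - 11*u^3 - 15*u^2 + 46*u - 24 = (u + 3)*(u^4 - 11*u^2 + 18*u - 8) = (u - 1)*(u + 3)*(u^3 + u^2 - 10*u + 8) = (u - 2)*(u - 1)*(u + 3)*(u^2 + 3*u - 4) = (u - 2)*(u - 1)^2*(u + 3)*(u + 4)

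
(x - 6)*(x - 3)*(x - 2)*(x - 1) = x^4 - 12*x^3 + 47*x^2 - 72*x + 36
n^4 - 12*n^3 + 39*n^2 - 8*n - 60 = (n - 6)*(n - 5)*(n - 2)*(n + 1)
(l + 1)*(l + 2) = l^2 + 3*l + 2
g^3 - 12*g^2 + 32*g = g*(g - 8)*(g - 4)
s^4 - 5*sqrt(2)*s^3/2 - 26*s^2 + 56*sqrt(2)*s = s*(s - 4*sqrt(2))*(s - 2*sqrt(2))*(s + 7*sqrt(2)/2)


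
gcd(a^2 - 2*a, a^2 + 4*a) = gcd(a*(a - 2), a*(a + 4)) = a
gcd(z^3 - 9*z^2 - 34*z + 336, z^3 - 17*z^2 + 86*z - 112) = z^2 - 15*z + 56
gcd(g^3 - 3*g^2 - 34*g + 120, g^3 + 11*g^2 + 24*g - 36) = g + 6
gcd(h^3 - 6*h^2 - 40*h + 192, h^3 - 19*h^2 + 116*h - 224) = h^2 - 12*h + 32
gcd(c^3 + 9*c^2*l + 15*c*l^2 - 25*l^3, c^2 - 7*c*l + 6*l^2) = c - l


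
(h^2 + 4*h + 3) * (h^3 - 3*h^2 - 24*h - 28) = h^5 + h^4 - 33*h^3 - 133*h^2 - 184*h - 84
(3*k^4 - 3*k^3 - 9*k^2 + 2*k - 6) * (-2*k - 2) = -6*k^5 + 24*k^3 + 14*k^2 + 8*k + 12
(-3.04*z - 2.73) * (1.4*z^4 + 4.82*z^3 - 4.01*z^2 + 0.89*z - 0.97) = -4.256*z^5 - 18.4748*z^4 - 0.9682*z^3 + 8.2417*z^2 + 0.5191*z + 2.6481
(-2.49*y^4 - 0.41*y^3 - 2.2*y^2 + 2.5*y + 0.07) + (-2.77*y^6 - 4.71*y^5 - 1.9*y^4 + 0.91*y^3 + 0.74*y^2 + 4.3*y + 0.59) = -2.77*y^6 - 4.71*y^5 - 4.39*y^4 + 0.5*y^3 - 1.46*y^2 + 6.8*y + 0.66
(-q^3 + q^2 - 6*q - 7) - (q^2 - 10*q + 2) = -q^3 + 4*q - 9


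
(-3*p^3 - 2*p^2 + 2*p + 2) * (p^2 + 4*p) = -3*p^5 - 14*p^4 - 6*p^3 + 10*p^2 + 8*p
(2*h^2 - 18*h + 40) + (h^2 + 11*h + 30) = 3*h^2 - 7*h + 70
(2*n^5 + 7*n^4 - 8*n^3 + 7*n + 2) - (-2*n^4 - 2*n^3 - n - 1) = 2*n^5 + 9*n^4 - 6*n^3 + 8*n + 3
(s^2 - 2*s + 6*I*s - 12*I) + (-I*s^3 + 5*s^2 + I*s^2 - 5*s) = -I*s^3 + 6*s^2 + I*s^2 - 7*s + 6*I*s - 12*I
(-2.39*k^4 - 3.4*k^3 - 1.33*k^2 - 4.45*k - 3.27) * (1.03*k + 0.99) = -2.4617*k^5 - 5.8681*k^4 - 4.7359*k^3 - 5.9002*k^2 - 7.7736*k - 3.2373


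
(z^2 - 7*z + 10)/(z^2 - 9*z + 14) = (z - 5)/(z - 7)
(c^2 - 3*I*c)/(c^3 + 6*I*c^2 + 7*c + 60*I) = c/(c^2 + 9*I*c - 20)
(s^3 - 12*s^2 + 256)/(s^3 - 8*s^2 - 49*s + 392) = (s^2 - 4*s - 32)/(s^2 - 49)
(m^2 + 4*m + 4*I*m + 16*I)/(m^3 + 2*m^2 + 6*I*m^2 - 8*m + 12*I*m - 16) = (m + 4)/(m^2 + 2*m*(1 + I) + 4*I)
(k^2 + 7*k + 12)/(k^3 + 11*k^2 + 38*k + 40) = (k + 3)/(k^2 + 7*k + 10)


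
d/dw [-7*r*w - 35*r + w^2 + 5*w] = -7*r + 2*w + 5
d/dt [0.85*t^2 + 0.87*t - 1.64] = 1.7*t + 0.87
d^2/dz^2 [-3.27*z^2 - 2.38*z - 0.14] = -6.54000000000000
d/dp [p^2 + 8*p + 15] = 2*p + 8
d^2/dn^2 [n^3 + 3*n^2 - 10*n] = 6*n + 6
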